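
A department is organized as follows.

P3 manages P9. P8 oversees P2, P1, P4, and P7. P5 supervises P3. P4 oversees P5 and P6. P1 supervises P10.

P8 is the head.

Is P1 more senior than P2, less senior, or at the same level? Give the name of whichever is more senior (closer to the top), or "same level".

same level

Both P1 and P2 are 1 level below P8.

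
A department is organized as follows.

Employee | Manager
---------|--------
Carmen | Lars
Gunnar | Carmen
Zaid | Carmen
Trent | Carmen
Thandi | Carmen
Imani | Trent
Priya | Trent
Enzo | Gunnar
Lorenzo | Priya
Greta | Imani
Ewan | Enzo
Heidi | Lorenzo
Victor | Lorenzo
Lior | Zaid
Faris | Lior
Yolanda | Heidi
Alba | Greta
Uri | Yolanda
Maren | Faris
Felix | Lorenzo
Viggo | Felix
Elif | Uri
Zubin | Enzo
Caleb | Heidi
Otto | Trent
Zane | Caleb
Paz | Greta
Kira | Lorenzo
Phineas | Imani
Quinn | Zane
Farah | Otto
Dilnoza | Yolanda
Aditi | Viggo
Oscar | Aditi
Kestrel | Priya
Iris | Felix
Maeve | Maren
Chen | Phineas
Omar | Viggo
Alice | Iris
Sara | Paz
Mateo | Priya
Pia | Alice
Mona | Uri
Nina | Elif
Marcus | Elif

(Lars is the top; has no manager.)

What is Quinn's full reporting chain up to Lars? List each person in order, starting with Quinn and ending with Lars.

Quinn reports to Zane. Zane reports to Caleb. Caleb reports to Heidi. Heidi reports to Lorenzo. Lorenzo reports to Priya. Priya reports to Trent. Trent reports to Carmen. Carmen reports to Lars. Lars is at the top.

Quinn -> Zane -> Caleb -> Heidi -> Lorenzo -> Priya -> Trent -> Carmen -> Lars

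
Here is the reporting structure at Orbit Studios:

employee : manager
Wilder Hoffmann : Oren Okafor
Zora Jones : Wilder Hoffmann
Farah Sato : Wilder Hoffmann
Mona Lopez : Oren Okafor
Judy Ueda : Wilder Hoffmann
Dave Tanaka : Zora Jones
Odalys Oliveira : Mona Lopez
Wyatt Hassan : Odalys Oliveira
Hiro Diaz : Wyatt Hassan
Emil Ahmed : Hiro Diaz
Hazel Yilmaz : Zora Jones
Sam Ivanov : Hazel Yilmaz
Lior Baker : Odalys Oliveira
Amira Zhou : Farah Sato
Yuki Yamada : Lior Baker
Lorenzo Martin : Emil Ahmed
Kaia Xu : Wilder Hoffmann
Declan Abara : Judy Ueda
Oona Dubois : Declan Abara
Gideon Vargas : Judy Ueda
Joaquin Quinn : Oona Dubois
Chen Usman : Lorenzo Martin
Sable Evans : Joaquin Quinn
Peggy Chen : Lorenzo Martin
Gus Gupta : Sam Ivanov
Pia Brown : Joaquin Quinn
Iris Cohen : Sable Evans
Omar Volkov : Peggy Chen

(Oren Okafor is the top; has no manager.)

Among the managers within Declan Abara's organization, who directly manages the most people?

Joaquin Quinn

Direct-report counts within Declan Abara's organization: Declan Abara has 1; Oona Dubois has 1; Joaquin Quinn has 2; Sable Evans has 1. The largest is 2, held by Joaquin Quinn.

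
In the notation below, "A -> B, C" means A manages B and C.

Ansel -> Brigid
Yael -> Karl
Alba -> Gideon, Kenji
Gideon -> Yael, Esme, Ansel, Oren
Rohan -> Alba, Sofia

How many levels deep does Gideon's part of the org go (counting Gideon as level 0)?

The longest chain under Gideon runs Gideon → Ansel → Brigid, which is 2 levels below Gideon.

2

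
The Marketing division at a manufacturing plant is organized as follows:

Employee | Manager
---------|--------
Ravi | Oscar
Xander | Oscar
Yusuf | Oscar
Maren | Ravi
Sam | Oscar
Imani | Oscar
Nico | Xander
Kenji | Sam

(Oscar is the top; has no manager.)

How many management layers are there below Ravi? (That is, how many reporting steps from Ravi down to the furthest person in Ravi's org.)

The longest chain under Ravi runs Ravi → Maren, which is 1 level below Ravi.

1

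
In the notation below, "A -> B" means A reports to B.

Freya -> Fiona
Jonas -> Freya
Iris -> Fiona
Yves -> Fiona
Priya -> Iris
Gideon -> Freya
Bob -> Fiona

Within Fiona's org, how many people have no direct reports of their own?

5

The people in Fiona's organization with no one reporting to them are Bob, Yves, Priya, Gideon, Jonas. That is 5.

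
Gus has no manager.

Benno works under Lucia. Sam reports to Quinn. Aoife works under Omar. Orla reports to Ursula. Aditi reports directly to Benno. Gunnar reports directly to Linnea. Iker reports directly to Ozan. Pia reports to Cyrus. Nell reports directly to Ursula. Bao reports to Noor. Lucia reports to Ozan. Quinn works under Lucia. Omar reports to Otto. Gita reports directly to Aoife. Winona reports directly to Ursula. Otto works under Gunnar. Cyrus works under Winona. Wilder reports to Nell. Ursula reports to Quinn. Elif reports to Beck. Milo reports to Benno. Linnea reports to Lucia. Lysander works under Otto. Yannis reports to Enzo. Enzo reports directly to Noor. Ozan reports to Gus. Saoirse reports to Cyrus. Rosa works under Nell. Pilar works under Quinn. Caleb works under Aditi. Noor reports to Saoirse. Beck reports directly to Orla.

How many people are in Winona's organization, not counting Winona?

7

Winona directly manages Cyrus. Under Cyrus: Pia, Saoirse, Noor, Enzo, Yannis, Bao (6). That's 7 in total.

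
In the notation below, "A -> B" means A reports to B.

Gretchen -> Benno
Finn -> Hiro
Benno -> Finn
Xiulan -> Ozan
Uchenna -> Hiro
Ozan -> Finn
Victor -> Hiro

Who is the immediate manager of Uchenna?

Hiro

Uchenna reports directly to Hiro.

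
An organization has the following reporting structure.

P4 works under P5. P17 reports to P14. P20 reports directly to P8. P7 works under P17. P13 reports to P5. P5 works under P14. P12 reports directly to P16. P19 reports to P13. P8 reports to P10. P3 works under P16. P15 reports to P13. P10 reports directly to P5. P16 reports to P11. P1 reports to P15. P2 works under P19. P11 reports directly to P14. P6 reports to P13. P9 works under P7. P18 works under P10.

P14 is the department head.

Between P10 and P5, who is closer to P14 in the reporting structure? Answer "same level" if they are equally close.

P10 is 2 levels below P14; P5 is 1. P5 is higher.

P5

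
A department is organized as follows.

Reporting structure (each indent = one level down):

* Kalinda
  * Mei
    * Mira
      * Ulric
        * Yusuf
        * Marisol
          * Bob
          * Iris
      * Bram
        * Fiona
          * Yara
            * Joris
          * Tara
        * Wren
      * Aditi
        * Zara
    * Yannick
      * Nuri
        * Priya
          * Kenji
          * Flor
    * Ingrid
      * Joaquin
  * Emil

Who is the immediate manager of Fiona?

Fiona reports directly to Bram.

Bram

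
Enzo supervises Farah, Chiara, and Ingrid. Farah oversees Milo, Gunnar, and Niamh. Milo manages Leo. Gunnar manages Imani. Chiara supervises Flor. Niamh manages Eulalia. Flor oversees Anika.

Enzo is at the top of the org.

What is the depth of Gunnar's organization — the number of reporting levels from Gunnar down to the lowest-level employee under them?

1

The longest chain under Gunnar runs Gunnar → Imani, which is 1 level below Gunnar.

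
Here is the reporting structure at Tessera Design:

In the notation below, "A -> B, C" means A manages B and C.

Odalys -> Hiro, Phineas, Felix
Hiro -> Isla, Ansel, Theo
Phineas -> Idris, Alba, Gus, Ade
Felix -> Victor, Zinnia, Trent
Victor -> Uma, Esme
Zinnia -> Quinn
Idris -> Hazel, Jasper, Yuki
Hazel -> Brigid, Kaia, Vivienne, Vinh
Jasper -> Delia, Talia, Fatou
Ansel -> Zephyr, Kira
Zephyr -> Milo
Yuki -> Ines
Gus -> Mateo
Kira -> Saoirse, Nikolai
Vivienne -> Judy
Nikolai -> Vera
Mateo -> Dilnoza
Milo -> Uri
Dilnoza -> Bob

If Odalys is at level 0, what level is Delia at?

Chain from Delia up to Odalys: Delia → Jasper → Idris → Phineas → Odalys. That is 4 steps up, so Delia is 4 levels below Odalys.

4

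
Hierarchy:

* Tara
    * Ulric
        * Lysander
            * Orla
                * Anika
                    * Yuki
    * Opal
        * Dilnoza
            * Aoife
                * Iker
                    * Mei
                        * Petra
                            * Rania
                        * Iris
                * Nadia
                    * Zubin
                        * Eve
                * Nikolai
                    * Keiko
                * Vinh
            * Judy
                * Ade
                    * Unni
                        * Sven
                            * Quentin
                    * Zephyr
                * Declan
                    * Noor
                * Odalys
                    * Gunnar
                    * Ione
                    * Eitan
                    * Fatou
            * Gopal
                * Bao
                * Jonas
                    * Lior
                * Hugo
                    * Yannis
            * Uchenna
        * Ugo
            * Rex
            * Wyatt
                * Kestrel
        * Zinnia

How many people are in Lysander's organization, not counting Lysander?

3

Lysander directly manages Orla. Under Orla: Anika, Yuki (2). That's 3 in total.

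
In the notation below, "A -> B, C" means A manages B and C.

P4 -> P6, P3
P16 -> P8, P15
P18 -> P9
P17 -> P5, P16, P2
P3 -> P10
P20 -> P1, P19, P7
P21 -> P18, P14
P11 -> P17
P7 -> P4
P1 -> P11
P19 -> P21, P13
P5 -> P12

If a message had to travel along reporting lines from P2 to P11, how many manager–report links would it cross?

2

P2 is in P11's organization: the chain from P2 up to P11 is P2 → P17 → P11, which is 2 links.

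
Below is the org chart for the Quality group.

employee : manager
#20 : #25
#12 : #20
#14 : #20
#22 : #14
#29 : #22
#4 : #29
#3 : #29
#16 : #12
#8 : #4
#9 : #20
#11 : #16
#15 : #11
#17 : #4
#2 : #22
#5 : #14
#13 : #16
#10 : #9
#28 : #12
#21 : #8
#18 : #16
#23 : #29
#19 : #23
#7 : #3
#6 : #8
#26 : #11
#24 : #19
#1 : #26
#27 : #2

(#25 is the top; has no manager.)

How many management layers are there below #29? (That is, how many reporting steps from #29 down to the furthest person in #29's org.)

3

The longest chain under #29 runs #29 → #23 → #19 → #24, which is 3 levels below #29.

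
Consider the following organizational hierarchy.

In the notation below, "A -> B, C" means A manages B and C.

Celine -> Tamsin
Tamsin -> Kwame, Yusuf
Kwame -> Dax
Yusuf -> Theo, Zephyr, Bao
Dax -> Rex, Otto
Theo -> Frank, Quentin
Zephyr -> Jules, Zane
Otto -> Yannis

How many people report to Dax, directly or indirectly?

3

Dax directly manages Rex, Otto. Rex has no reports. Under Otto: Yannis (1). So Dax's organization is 2 direct reports plus everyone under them: 1 + 2 = 3.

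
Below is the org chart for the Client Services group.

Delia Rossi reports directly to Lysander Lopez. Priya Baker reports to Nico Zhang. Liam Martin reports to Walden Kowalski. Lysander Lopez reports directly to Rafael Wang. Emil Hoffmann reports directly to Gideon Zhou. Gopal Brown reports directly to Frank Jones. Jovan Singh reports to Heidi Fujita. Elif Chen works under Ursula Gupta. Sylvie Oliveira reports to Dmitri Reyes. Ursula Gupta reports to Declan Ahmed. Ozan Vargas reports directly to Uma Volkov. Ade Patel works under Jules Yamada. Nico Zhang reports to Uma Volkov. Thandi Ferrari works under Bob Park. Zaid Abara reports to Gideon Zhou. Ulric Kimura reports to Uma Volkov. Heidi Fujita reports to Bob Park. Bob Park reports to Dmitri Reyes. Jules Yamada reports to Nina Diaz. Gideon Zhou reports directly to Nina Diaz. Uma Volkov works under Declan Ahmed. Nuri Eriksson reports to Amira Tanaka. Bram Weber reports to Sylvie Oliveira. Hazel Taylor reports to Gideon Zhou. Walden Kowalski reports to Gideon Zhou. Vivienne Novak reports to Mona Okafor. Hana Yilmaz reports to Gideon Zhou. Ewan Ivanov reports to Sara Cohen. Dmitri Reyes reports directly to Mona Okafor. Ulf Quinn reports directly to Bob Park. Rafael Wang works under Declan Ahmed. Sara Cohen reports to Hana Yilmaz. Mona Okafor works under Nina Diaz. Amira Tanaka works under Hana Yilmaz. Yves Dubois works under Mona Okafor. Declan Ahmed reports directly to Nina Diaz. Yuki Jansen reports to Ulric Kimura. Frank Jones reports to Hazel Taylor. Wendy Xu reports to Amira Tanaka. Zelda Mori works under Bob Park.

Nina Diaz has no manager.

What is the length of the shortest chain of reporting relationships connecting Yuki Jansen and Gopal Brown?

Yuki Jansen is 4 levels below Nina Diaz, and Gopal Brown is 4 levels below Nina Diaz (their lowest common manager). The shortest path runs up from Yuki Jansen to Nina Diaz and back down to Gopal Brown: 4 + 4 = 8 links.

8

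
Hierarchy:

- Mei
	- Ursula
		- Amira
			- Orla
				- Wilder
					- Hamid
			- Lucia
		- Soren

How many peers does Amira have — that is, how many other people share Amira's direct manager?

1

Amira reports to Ursula. Ursula's other direct reports are Soren — 1 peer.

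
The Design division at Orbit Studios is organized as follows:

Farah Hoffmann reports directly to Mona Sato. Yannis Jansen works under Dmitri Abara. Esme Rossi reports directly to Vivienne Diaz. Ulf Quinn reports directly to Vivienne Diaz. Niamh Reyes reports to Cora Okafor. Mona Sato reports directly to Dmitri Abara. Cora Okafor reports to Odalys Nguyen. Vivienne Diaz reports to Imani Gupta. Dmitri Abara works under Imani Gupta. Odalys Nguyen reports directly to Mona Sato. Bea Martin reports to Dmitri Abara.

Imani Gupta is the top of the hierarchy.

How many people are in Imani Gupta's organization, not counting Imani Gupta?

11

Imani Gupta directly manages Dmitri Abara, Vivienne Diaz. Under Dmitri Abara: Yannis Jansen, Bea Martin, Mona Sato, Farah Hoffmann, Odalys Nguyen, Cora Okafor, Niamh Reyes (7). Under Vivienne Diaz: Ulf Quinn, Esme Rossi (2). So Imani Gupta's organization is 2 direct reports plus everyone under them: 8 + 3 = 11.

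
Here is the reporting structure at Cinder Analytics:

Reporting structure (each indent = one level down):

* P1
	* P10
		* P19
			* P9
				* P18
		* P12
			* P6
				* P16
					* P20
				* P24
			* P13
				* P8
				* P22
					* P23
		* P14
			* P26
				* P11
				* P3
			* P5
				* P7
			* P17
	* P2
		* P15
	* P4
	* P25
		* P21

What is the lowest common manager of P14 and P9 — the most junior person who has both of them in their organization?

P14's chain of managers is P10, P1. P9's chain of managers is P19, P10, P1. The first manager that appears in both chains is P10.

P10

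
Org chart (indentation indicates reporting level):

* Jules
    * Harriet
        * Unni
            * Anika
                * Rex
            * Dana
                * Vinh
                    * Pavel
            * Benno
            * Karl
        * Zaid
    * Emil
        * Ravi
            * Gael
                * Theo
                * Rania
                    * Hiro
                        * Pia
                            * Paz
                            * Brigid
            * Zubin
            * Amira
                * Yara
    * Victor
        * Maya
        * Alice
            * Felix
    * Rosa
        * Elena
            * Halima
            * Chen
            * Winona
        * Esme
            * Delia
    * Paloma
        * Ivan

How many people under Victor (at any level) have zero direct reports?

The people in Victor's organization with no one reporting to them are Felix, Maya. That is 2.

2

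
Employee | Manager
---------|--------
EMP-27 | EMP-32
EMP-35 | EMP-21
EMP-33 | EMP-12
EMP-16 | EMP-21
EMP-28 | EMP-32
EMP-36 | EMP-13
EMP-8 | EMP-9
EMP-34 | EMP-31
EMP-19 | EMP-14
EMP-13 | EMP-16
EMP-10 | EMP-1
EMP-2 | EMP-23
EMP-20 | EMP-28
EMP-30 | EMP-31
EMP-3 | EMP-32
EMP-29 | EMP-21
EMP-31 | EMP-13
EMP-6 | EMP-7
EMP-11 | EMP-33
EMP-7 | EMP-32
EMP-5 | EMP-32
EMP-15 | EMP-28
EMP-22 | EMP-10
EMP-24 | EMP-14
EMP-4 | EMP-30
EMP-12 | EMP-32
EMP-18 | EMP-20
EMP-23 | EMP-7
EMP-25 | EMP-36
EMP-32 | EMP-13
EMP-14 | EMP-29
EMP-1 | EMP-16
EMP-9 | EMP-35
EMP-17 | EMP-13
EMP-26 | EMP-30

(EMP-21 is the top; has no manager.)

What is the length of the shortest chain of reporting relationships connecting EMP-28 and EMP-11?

4

EMP-28 is 1 level below EMP-32, and EMP-11 is 3 levels below EMP-32 (their lowest common manager). The shortest path runs up from EMP-28 to EMP-32 and back down to EMP-11: 1 + 3 = 4 links.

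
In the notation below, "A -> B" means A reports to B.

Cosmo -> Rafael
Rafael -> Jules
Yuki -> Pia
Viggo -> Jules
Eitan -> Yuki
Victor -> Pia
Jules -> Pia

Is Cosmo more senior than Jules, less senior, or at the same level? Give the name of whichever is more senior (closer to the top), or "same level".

Jules

Cosmo is 3 levels below Pia; Jules is 1. Jules is higher.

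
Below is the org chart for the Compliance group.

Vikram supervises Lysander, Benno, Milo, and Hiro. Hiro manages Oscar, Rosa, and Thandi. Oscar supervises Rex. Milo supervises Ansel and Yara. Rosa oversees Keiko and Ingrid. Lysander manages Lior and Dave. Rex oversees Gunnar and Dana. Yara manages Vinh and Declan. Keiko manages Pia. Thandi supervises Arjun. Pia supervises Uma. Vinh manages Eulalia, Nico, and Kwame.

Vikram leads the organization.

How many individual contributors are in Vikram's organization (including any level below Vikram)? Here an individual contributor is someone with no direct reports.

The people in Vikram's organization with no one reporting to them are Benno, Lior, Dave, Declan, Eulalia, Kwame, Nico, Ansel, Arjun, Ingrid, Uma, Dana, Gunnar. That is 13.

13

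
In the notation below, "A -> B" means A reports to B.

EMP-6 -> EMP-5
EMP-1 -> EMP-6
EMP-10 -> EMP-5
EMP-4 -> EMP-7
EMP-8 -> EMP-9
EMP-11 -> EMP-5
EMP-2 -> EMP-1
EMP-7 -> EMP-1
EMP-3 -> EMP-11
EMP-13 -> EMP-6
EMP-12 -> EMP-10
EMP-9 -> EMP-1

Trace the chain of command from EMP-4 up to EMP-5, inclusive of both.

EMP-4 reports to EMP-7. EMP-7 reports to EMP-1. EMP-1 reports to EMP-6. EMP-6 reports to EMP-5. EMP-5 is at the top.

EMP-4 -> EMP-7 -> EMP-1 -> EMP-6 -> EMP-5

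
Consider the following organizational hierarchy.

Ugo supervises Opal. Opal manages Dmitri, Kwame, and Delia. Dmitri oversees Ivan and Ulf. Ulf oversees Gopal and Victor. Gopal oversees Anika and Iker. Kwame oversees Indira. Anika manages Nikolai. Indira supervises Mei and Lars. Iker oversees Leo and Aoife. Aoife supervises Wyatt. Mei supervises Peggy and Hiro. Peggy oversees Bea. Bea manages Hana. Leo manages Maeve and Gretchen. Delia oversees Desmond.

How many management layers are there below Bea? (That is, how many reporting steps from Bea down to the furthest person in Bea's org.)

1

The longest chain under Bea runs Bea → Hana, which is 1 level below Bea.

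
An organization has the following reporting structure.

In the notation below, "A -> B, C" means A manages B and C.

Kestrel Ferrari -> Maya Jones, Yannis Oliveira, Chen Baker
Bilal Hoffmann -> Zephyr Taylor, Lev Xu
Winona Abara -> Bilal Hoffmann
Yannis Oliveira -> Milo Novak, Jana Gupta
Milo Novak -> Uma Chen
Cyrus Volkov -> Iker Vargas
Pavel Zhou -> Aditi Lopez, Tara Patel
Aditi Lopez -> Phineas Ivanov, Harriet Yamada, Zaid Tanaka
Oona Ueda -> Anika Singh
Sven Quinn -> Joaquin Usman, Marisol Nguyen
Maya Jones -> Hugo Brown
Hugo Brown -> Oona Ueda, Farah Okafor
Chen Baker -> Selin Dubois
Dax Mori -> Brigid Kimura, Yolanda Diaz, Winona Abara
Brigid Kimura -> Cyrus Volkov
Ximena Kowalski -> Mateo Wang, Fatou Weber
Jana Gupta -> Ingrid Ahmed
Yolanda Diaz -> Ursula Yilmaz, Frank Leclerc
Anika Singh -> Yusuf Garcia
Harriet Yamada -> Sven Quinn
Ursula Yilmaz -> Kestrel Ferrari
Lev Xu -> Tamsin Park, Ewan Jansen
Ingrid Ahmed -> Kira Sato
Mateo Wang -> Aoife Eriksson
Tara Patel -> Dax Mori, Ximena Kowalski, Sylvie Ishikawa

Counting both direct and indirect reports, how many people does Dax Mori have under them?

Dax Mori directly manages Brigid Kimura, Yolanda Diaz, Winona Abara. Under Brigid Kimura: Cyrus Volkov, Iker Vargas (2). Under Yolanda Diaz: Frank Leclerc, Ursula Yilmaz, Kestrel Ferrari, Chen Baker, Selin Dubois, Yannis Oliveira, Jana Gupta, Ingrid Ahmed, Kira Sato, Milo Novak, Uma Chen, Maya Jones, Hugo Brown, Farah Okafor, Oona Ueda, Anika Singh, Yusuf Garcia (17). Under Winona Abara: Bilal Hoffmann, Lev Xu, Ewan Jansen, Tamsin Park, Zephyr Taylor (5). So Dax Mori's organization is 3 direct reports plus everyone under them: 3 + 18 + 6 = 27.

27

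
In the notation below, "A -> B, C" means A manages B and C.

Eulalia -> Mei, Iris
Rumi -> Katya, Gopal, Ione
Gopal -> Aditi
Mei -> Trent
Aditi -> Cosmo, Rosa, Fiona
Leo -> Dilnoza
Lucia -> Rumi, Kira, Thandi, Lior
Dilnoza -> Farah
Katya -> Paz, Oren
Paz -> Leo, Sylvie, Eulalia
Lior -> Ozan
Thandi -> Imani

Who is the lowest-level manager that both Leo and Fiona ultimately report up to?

Leo's chain of managers is Paz, Katya, Rumi, Lucia. Fiona's chain of managers is Aditi, Gopal, Rumi, Lucia. The first manager that appears in both chains is Rumi.

Rumi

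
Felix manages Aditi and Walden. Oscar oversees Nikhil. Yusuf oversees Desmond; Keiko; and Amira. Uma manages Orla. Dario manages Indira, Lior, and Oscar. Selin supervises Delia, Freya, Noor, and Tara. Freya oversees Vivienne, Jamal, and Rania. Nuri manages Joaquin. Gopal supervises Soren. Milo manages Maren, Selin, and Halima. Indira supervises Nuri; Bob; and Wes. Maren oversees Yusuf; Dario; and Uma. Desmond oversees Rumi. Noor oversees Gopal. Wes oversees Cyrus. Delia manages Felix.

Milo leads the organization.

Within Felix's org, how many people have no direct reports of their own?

The people in Felix's organization with no one reporting to them are Walden, Aditi. That is 2.

2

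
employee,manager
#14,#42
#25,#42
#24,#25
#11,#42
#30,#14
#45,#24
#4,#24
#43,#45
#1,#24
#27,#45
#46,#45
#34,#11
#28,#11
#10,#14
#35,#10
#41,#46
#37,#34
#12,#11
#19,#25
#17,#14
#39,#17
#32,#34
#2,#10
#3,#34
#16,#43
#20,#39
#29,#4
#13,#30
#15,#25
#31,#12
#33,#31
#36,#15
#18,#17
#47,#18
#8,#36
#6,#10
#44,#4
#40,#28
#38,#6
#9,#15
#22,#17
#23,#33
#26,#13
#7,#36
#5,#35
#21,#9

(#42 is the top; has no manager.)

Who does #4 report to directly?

#4 reports directly to #24.

#24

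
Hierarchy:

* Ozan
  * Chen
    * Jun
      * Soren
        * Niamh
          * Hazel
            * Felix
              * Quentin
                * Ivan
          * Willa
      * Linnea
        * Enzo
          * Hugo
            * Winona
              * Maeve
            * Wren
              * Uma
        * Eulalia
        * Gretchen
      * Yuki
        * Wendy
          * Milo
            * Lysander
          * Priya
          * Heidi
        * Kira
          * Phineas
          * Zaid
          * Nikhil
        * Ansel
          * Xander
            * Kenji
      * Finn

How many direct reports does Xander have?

1

Xander directly manages Kenji. That is 1 direct report.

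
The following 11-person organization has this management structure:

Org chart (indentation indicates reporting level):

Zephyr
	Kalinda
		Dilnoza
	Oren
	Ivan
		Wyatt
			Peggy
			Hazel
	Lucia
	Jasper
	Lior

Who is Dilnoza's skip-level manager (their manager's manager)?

Zephyr

Dilnoza reports to Kalinda, and Kalinda reports to Zephyr. So Dilnoza's skip-level manager is Zephyr.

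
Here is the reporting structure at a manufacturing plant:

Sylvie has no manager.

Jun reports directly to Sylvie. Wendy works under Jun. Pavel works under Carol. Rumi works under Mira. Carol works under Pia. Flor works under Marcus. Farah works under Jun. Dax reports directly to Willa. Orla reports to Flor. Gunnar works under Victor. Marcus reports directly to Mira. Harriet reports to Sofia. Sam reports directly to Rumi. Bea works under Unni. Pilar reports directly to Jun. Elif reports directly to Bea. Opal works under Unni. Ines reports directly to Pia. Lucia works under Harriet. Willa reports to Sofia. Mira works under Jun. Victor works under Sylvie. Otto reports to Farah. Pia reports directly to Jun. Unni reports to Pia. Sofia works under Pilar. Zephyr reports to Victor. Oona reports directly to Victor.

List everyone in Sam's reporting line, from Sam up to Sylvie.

Sam reports to Rumi. Rumi reports to Mira. Mira reports to Jun. Jun reports to Sylvie. Sylvie is at the top.

Sam -> Rumi -> Mira -> Jun -> Sylvie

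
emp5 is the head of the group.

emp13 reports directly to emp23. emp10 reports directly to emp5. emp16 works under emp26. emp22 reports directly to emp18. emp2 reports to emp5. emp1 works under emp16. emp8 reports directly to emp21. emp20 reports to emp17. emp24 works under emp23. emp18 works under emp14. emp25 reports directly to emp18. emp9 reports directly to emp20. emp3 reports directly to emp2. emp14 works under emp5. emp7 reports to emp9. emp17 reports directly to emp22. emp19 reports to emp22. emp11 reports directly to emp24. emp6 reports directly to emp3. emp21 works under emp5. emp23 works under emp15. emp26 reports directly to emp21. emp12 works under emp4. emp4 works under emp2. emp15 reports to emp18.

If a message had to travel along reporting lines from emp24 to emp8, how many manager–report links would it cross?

7

emp24 is 5 levels below emp5, and emp8 is 2 levels below emp5 (their lowest common manager). The shortest path runs up from emp24 to emp5 and back down to emp8: 5 + 2 = 7 links.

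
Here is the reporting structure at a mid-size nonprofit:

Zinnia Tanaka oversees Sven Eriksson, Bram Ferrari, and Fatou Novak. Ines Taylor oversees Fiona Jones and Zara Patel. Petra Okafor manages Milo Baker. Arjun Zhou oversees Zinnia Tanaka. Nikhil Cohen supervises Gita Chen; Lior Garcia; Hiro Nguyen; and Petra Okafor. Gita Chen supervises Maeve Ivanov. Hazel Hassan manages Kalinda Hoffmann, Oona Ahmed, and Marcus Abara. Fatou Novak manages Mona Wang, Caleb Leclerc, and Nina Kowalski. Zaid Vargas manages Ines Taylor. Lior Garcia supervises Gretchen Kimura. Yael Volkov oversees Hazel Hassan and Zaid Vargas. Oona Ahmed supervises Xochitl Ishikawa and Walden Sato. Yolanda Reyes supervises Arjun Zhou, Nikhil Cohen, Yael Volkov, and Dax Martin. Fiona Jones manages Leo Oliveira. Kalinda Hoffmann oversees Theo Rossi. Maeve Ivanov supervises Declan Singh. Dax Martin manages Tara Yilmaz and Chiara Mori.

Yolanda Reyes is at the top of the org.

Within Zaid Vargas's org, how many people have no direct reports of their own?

2

The people in Zaid Vargas's organization with no one reporting to them are Zara Patel, Leo Oliveira. That is 2.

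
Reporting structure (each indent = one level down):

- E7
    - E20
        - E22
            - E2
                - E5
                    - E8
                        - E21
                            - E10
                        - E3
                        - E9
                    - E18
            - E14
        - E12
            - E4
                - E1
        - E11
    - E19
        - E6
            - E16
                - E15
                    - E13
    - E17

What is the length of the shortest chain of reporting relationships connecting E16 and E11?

5

E16 is 3 levels below E7, and E11 is 2 levels below E7 (their lowest common manager). The shortest path runs up from E16 to E7 and back down to E11: 3 + 2 = 5 links.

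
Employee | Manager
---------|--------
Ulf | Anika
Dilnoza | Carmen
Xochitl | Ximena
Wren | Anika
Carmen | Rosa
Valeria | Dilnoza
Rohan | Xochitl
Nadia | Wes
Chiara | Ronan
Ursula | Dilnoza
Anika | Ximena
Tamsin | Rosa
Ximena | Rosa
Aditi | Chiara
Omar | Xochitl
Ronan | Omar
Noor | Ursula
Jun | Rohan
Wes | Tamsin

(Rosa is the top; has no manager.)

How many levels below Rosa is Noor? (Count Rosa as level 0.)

Chain from Noor up to Rosa: Noor → Ursula → Dilnoza → Carmen → Rosa. That is 4 steps up, so Noor is 4 levels below Rosa.

4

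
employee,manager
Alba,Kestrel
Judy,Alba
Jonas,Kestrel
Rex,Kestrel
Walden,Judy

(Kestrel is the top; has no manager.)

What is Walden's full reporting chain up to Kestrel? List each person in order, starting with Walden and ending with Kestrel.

Walden -> Judy -> Alba -> Kestrel

Walden reports to Judy. Judy reports to Alba. Alba reports to Kestrel. Kestrel is at the top.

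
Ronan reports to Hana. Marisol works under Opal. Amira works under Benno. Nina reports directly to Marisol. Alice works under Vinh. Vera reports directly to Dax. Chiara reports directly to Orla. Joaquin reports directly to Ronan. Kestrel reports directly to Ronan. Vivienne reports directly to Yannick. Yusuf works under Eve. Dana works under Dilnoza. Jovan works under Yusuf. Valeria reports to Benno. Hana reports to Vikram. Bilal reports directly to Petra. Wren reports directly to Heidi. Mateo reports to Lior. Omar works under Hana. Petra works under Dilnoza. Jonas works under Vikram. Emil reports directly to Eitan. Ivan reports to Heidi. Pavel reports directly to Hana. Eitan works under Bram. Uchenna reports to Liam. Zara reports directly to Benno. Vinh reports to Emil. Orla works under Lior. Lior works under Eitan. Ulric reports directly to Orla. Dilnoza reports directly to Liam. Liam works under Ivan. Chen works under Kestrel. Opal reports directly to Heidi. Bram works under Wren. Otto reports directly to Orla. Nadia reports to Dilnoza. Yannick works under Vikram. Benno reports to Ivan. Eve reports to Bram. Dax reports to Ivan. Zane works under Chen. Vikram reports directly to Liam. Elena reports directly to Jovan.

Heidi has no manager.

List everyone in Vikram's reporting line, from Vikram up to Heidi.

Vikram -> Liam -> Ivan -> Heidi

Vikram reports to Liam. Liam reports to Ivan. Ivan reports to Heidi. Heidi is at the top.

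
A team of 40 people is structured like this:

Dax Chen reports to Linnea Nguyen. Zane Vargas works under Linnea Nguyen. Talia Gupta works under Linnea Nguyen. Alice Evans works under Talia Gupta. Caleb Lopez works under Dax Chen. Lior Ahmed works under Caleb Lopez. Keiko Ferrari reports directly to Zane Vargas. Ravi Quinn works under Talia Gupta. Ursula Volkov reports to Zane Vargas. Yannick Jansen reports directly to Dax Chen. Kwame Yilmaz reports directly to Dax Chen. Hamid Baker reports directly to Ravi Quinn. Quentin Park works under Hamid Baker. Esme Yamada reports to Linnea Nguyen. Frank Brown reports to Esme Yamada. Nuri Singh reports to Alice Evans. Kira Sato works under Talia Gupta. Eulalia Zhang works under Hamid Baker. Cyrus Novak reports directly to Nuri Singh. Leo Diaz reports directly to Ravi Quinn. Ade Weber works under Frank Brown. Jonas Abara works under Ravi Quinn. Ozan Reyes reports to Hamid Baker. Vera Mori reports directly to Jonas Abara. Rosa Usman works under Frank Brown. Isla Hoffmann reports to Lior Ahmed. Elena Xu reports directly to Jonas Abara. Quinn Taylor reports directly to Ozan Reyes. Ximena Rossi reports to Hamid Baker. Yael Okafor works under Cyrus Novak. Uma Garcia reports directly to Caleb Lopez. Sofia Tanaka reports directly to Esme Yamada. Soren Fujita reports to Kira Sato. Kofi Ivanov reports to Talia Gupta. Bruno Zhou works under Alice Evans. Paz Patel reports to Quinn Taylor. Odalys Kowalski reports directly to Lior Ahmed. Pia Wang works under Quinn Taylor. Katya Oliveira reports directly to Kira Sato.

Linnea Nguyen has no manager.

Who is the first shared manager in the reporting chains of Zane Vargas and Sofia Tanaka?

Linnea Nguyen

Zane Vargas's chain of managers is Linnea Nguyen. Sofia Tanaka's chain of managers is Esme Yamada, Linnea Nguyen. The first manager that appears in both chains is Linnea Nguyen.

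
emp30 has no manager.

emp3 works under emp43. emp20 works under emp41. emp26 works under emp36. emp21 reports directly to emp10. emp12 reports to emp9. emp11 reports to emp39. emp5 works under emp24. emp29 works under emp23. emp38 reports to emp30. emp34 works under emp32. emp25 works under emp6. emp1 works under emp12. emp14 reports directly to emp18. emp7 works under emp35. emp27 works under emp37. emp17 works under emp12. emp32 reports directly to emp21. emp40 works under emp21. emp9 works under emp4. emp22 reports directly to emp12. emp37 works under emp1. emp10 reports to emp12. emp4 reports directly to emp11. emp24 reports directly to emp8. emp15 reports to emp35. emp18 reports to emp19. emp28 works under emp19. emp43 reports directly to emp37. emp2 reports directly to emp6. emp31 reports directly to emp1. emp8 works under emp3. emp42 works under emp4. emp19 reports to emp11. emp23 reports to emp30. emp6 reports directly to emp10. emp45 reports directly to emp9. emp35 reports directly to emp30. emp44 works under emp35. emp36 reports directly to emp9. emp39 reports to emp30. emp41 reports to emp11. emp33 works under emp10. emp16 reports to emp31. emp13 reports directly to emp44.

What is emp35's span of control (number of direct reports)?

3

emp35 directly manages emp44, emp15, emp7. That is 3 direct reports.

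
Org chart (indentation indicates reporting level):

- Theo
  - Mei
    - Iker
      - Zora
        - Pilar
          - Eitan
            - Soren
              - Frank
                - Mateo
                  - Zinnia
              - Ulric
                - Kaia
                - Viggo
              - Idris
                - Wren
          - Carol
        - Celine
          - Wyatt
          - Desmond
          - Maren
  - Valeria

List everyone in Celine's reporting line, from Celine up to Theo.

Celine -> Zora -> Iker -> Mei -> Theo

Celine reports to Zora. Zora reports to Iker. Iker reports to Mei. Mei reports to Theo. Theo is at the top.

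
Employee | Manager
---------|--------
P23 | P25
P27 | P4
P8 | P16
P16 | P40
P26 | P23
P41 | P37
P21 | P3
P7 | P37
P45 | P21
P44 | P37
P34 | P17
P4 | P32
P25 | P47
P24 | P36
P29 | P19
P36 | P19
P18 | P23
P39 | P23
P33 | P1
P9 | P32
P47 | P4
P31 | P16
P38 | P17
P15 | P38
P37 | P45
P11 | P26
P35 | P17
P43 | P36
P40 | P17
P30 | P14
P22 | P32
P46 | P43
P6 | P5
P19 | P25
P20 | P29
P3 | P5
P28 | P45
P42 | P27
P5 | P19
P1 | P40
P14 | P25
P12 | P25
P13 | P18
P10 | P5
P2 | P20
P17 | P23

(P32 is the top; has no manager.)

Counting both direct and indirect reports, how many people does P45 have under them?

5

P45 directly manages P37, P28. Under P37: P41, P7, P44 (3). P28 has no reports. So P45's organization is 2 direct reports plus everyone under them: 4 + 1 = 5.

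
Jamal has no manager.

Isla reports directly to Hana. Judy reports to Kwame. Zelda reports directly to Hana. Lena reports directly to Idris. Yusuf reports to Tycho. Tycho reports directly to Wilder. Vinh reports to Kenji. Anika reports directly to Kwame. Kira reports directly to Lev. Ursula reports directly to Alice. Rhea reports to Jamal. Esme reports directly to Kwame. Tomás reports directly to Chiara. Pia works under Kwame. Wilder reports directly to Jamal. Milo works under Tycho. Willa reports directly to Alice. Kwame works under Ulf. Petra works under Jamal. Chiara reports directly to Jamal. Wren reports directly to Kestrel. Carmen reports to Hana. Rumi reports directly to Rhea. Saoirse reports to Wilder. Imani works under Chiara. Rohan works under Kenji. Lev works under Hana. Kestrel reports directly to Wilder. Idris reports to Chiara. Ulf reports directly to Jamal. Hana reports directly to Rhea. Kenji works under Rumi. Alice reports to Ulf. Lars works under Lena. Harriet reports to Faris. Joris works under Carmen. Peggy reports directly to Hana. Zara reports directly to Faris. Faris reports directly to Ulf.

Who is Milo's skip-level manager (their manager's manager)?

Milo reports to Tycho, and Tycho reports to Wilder. So Milo's skip-level manager is Wilder.

Wilder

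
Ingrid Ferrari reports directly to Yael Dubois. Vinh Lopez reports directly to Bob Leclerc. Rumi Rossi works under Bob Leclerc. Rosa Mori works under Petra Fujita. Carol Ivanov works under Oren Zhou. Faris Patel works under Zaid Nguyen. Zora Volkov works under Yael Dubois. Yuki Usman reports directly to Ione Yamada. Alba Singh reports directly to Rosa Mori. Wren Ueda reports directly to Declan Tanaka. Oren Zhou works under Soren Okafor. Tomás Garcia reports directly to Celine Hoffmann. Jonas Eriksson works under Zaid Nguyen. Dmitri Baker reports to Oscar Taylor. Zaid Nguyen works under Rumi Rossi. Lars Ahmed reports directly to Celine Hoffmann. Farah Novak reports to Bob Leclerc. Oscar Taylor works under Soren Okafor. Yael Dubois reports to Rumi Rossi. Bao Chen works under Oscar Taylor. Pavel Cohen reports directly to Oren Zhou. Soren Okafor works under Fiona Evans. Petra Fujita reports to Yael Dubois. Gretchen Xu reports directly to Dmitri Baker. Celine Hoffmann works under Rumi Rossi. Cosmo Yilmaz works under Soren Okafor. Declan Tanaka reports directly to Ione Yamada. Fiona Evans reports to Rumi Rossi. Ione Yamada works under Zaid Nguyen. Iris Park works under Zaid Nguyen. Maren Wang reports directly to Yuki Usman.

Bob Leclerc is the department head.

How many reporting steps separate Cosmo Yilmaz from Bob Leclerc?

Chain from Cosmo Yilmaz up to Bob Leclerc: Cosmo Yilmaz → Soren Okafor → Fiona Evans → Rumi Rossi → Bob Leclerc. That is 4 steps up, so Cosmo Yilmaz is 4 levels below Bob Leclerc.

4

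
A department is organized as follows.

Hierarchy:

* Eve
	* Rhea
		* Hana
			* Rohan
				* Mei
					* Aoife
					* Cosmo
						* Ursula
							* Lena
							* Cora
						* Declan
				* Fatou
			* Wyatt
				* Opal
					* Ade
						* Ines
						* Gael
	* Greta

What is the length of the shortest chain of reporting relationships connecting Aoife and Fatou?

3

Aoife is 2 levels below Rohan, and Fatou is 1 level below Rohan (their lowest common manager). The shortest path runs up from Aoife to Rohan and back down to Fatou: 2 + 1 = 3 links.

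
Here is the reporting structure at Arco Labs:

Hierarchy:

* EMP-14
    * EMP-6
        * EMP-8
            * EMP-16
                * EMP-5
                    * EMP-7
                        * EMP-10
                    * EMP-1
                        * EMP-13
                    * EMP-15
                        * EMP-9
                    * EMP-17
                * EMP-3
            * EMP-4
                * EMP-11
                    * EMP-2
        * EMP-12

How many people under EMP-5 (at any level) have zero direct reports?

The people in EMP-5's organization with no one reporting to them are EMP-17, EMP-9, EMP-13, EMP-10. That is 4.

4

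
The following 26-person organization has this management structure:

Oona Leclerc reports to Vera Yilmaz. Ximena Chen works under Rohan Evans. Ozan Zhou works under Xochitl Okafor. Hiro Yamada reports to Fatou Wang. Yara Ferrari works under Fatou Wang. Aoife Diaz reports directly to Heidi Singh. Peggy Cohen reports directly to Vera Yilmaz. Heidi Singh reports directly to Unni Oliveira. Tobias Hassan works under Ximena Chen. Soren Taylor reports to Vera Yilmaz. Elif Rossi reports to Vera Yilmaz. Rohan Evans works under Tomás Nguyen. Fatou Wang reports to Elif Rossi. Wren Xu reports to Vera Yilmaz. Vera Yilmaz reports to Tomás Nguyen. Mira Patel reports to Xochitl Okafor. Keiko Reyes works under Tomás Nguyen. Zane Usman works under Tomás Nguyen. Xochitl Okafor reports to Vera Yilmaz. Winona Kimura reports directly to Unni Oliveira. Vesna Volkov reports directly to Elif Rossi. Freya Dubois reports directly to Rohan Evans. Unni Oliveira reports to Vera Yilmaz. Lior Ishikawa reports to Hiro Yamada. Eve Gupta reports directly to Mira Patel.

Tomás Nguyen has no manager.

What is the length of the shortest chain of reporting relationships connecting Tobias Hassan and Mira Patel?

Tobias Hassan is 3 levels below Tomás Nguyen, and Mira Patel is 3 levels below Tomás Nguyen (their lowest common manager). The shortest path runs up from Tobias Hassan to Tomás Nguyen and back down to Mira Patel: 3 + 3 = 6 links.

6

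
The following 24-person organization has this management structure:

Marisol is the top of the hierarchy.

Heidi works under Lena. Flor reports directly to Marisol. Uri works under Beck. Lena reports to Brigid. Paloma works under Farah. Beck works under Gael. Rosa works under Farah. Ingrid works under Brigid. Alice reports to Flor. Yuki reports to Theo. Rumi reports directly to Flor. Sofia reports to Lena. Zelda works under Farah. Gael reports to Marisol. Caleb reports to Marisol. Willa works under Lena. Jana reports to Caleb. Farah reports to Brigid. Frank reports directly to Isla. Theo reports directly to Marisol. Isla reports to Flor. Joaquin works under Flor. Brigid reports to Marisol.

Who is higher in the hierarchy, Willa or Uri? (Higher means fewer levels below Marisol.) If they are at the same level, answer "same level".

Both Willa and Uri are 3 levels below Marisol.

same level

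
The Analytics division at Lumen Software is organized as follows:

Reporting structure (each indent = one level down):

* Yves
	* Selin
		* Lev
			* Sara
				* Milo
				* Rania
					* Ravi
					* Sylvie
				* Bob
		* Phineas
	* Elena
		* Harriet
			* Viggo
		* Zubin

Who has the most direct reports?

Sara

Direct-report counts: Yves has 2; Elena has 2; Harriet has 1; Selin has 2; Lev has 1; Sara has 3; Rania has 2. The largest is 3, held by Sara.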